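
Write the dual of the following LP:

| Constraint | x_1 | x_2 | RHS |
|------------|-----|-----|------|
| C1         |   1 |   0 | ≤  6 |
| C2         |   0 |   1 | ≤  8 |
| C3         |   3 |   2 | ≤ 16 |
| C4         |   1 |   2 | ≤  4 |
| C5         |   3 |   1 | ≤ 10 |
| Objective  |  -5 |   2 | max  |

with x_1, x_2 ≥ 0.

Primal max cᵀx s.t. Ax ≤ b, x ≥ 0  →  Dual min bᵀy s.t. Aᵀy ≥ c, y ≥ 0.

Minimize: z = 6y1 + 8y2 + 16y3 + 4y4 + 10y5

Subject to:
  y1 + 3y3 + y4 + 3y5 ≥ -5
  y2 + 2y3 + 2y4 + y5 ≥ 2
  y1, y2, y3, y4, y5 ≥ 0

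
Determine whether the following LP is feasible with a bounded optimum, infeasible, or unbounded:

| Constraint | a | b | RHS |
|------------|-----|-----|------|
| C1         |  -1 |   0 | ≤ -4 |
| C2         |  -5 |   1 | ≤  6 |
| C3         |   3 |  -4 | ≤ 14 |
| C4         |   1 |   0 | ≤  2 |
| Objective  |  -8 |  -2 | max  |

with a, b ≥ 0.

Infeasible (no feasible solution exists)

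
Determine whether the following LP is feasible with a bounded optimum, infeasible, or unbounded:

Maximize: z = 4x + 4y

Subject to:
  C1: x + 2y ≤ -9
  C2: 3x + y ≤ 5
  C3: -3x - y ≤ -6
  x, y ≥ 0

Infeasible (no feasible solution exists)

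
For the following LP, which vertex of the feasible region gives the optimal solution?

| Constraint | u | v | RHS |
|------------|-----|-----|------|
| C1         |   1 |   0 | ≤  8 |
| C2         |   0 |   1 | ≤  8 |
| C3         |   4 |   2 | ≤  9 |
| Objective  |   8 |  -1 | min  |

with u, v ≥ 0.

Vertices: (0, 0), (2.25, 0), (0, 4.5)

Evaluate the objective at each vertex of the feasible region:
  z(0, 0) = 0
  z(2.25, 0) = 18
  z(0, 4.5) = -4.5  ←
The minimum is at u = 0, v = 4.5.

(0, 4.5)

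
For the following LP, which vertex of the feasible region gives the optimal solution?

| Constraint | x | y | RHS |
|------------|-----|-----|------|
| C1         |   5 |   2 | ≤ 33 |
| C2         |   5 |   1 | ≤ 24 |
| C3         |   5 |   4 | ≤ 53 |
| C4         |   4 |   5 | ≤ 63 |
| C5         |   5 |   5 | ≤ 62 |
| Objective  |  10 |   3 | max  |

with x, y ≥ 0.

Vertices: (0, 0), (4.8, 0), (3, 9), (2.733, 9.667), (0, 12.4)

Evaluate the objective at each vertex of the feasible region:
  z(0, 0) = 0
  z(4.8, 0) = 48
  z(3, 9) = 57  ←
  z(2.733, 9.667) = 56.33
  z(0, 12.4) = 37.2
The maximum is at x = 3, y = 9.

(3, 9)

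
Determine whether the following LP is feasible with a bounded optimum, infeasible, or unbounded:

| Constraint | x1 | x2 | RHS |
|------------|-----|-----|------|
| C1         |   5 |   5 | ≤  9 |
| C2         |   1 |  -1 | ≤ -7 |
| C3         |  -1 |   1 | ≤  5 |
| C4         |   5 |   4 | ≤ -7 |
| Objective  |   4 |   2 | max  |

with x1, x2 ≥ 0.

Infeasible (no feasible solution exists)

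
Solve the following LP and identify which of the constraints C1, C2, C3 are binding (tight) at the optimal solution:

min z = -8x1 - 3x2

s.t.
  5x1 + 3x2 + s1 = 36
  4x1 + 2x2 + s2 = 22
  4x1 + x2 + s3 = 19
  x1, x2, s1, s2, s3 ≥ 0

At x1 = 4, x2 = 3, compute slack b - a·x for each constraint:
  C1: 36 − 29 = 7  (slack)
  C2: 22 − 22 = 0  (binding)
  C3: 19 − 19 = 0  (binding)

Optimal: x1 = 4, x2 = 3
Binding: C2, C3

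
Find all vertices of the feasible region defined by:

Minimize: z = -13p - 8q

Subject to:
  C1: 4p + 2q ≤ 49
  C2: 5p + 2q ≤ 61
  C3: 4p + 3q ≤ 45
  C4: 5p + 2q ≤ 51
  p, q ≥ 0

(0, 0), (10.2, 0), (9, 3), (0, 15)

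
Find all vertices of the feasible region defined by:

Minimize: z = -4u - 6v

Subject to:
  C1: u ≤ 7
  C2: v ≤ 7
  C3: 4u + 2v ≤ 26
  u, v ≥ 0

(0, 0), (6.5, 0), (3, 7), (0, 7)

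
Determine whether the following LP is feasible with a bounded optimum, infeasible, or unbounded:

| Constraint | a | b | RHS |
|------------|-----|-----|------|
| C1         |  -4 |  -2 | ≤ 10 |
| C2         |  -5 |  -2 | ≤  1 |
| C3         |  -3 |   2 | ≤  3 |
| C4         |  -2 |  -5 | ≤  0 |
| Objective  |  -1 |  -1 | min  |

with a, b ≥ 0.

Unbounded (objective can decrease without bound)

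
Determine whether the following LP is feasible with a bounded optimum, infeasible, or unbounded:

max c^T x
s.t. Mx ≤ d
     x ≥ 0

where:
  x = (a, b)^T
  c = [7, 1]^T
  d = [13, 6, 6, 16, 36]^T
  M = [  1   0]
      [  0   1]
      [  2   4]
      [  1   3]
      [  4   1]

Feasible with a bounded optimal solution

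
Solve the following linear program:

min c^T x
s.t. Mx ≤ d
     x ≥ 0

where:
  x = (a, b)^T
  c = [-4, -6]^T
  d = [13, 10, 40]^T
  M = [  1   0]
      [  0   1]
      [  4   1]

Evaluate the objective at each vertex of the feasible region:
  z(0, 0) = 0
  z(10, 0) = -40
  z(7.5, 10) = -90  ←
  z(0, 10) = -60
The minimum is at a = 7.5, b = 10.

a = 7.5, b = 10, z = -90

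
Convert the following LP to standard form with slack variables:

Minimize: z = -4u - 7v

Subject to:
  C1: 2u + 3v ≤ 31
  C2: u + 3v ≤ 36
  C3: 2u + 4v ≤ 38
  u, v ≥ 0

min z = -4u - 7v

s.t.
  2u + 3v + s1 = 31
  u + 3v + s2 = 36
  2u + 4v + s3 = 38
  u, v, s1, s2, s3 ≥ 0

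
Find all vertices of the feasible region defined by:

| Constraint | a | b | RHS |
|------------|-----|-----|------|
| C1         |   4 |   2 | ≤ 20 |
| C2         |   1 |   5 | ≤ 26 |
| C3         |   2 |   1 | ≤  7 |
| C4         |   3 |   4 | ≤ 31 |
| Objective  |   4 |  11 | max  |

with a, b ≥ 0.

(0, 0), (3.5, 0), (1, 5), (0, 5.2)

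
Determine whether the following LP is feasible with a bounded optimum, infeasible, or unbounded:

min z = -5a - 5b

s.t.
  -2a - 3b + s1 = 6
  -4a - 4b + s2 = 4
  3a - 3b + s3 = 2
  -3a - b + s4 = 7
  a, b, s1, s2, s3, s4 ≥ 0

Unbounded (objective can decrease without bound)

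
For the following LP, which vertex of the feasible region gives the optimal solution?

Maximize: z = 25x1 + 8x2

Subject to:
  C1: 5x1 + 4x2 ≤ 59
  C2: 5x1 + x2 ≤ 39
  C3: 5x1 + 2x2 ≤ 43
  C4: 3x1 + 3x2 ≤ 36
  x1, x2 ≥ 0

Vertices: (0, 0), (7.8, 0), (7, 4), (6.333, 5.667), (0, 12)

Evaluate the objective at each vertex of the feasible region:
  z(0, 0) = 0
  z(7.8, 0) = 195
  z(7, 4) = 207  ←
  z(6.333, 5.667) = 203.7
  z(0, 12) = 96
The maximum is at x1 = 7, x2 = 4.

(7, 4)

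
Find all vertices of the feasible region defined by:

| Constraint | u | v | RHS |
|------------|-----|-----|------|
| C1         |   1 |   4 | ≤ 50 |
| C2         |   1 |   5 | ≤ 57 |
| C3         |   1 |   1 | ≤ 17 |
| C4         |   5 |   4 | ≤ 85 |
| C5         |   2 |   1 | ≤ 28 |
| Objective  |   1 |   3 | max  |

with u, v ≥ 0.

(0, 0), (14, 0), (11, 6), (7, 10), (0, 11.4)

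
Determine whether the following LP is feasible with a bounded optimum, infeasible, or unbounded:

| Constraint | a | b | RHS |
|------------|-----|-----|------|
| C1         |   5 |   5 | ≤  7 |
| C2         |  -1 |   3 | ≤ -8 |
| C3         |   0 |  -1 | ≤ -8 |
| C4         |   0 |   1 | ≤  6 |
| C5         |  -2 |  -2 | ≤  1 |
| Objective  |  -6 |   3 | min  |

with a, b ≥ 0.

Infeasible (no feasible solution exists)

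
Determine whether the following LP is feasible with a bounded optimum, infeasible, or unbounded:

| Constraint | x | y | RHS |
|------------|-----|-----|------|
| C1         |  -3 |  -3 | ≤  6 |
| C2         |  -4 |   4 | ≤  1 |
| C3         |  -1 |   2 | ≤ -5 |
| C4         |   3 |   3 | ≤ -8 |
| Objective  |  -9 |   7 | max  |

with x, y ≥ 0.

Infeasible (no feasible solution exists)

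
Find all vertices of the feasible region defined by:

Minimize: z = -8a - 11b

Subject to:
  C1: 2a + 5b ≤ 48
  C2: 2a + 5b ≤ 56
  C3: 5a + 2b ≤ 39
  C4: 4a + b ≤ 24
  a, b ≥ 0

(0, 0), (6, 0), (4, 8), (0, 9.6)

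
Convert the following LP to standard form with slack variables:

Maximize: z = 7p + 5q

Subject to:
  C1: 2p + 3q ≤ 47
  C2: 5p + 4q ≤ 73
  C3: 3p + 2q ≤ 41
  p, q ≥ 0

max z = 7p + 5q

s.t.
  2p + 3q + s1 = 47
  5p + 4q + s2 = 73
  3p + 2q + s3 = 41
  p, q, s1, s2, s3 ≥ 0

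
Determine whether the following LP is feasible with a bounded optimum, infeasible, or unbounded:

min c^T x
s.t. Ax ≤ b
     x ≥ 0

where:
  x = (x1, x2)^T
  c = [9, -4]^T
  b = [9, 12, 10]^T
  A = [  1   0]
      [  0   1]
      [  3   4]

Feasible with a bounded optimal solution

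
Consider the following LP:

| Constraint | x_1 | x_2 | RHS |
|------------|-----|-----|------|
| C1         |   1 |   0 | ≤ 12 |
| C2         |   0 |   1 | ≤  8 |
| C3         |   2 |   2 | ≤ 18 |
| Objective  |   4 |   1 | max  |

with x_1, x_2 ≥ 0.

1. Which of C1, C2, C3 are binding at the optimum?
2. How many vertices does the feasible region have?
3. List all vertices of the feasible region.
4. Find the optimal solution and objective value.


1. C3
2. 4
3. (0, 0), (9, 0), (1, 8), (0, 8)
4. x_1 = 9, x_2 = 0, z = 36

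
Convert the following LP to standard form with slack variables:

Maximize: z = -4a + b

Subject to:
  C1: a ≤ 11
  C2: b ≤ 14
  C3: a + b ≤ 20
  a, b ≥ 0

max z = -4a + b

s.t.
  a + s1 = 11
  b + s2 = 14
  a + b + s3 = 20
  a, b, s1, s2, s3 ≥ 0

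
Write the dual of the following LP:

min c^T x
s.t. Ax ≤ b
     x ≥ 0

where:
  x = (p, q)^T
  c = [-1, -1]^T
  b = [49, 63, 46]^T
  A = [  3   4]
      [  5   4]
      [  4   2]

Primal min cᵀx s.t. Ax ≤ b, x ≥ 0  →  Dual max −bᵀy s.t. Aᵀy ≥ −c, y ≥ 0.

Maximize: z = -49y1 - 63y2 - 46y3

Subject to:
  3y1 + 5y2 + 4y3 ≥ 1
  4y1 + 4y2 + 2y3 ≥ 1
  y1, y2, y3 ≥ 0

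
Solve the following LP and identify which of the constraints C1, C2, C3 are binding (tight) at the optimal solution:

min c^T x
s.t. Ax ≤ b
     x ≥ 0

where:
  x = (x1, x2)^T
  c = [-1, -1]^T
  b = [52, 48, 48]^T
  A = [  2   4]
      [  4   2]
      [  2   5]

At x1 = 9, x2 = 6, compute slack b - a·x for each constraint:
  C1: 52 − 42 = 10  (slack)
  C2: 48 − 48 = 0  (binding)
  C3: 48 − 48 = 0  (binding)

Optimal: x1 = 9, x2 = 6
Binding: C2, C3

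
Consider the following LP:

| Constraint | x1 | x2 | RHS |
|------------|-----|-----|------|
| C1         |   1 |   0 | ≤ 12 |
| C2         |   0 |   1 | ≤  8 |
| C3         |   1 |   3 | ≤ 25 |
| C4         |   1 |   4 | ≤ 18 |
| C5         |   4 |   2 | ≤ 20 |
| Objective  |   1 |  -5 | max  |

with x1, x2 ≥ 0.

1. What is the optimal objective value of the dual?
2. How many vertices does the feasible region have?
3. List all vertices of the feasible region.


1. 5
2. 4
3. (0, 0), (5, 0), (3.143, 3.714), (0, 4.5)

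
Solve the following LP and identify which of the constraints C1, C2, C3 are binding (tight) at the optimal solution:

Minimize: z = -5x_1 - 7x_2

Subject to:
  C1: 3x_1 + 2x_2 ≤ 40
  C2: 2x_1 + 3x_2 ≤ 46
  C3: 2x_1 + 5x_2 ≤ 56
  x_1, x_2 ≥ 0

At x_1 = 8, x_2 = 8, compute slack b - a·x for each constraint:
  C1: 40 − 40 = 0  (binding)
  C2: 46 − 40 = 6  (slack)
  C3: 56 − 56 = 0  (binding)

Optimal: x_1 = 8, x_2 = 8
Binding: C1, C3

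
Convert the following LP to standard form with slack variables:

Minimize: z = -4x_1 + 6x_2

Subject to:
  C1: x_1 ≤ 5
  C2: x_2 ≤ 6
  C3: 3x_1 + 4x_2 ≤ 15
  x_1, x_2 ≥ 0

min z = -4x_1 + 6x_2

s.t.
  x_1 + s1 = 5
  x_2 + s2 = 6
  3x_1 + 4x_2 + s3 = 15
  x_1, x_2, s1, s2, s3 ≥ 0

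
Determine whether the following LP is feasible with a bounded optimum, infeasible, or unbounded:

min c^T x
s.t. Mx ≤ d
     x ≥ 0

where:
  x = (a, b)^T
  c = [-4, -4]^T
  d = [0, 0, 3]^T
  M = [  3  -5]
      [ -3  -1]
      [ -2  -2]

Unbounded (objective can decrease without bound)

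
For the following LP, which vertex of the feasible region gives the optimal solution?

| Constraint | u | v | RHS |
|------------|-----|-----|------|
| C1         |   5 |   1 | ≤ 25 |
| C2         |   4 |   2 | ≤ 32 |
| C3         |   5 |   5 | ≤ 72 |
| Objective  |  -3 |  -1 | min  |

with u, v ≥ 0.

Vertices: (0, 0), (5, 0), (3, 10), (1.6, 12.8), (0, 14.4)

Evaluate the objective at each vertex of the feasible region:
  z(0, 0) = 0
  z(5, 0) = -15
  z(3, 10) = -19  ←
  z(1.6, 12.8) = -17.6
  z(0, 14.4) = -14.4
The minimum is at u = 3, v = 10.

(3, 10)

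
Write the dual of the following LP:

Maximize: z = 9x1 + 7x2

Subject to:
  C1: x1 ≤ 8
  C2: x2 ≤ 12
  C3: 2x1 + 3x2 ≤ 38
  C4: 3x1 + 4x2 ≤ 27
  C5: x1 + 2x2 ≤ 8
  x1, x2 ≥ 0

Primal max cᵀx s.t. Ax ≤ b, x ≥ 0  →  Dual min bᵀy s.t. Aᵀy ≥ c, y ≥ 0.

Minimize: z = 8y1 + 12y2 + 38y3 + 27y4 + 8y5

Subject to:
  y1 + 2y3 + 3y4 + y5 ≥ 9
  y2 + 3y3 + 4y4 + 2y5 ≥ 7
  y1, y2, y3, y4, y5 ≥ 0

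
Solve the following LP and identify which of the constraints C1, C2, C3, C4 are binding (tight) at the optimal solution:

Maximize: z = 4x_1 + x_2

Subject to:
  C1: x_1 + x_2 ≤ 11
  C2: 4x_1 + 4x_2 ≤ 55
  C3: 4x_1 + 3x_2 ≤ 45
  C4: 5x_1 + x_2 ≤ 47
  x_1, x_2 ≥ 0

At x_1 = 9, x_2 = 2, compute slack b - a·x for each constraint:
  C1: 11 − 11 = 0  (binding)
  C2: 55 − 44 = 11  (slack)
  C3: 45 − 42 = 3  (slack)
  C4: 47 − 47 = 0  (binding)

Optimal: x_1 = 9, x_2 = 2
Binding: C1, C4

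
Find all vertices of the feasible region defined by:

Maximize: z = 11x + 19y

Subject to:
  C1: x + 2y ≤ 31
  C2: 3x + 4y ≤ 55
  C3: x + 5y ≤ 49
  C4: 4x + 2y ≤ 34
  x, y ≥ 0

(0, 0), (8.5, 0), (4, 9), (0, 9.8)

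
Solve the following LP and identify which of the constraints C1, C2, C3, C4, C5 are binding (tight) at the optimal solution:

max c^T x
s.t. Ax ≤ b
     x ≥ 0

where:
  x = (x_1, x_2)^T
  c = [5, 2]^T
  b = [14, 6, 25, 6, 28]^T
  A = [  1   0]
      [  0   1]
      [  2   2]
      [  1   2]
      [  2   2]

At x_1 = 6, x_2 = 0, compute slack b - a·x for each constraint:
  C1: 14 − 6 = 8  (slack)
  C2: 6 − 0 = 6  (slack)
  C3: 25 − 12 = 13  (slack)
  C4: 6 − 6 = 0  (binding)
  C5: 28 − 12 = 16  (slack)

Optimal: x_1 = 6, x_2 = 0
Binding: C4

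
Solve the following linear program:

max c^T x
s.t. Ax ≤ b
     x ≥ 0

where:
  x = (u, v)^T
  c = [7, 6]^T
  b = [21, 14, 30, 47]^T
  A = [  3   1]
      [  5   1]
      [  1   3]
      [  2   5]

Evaluate the objective at each vertex of the feasible region:
  z(0, 0) = 0
  z(2.8, 0) = 19.6
  z(1, 9) = 61  ←
  z(0, 9.4) = 56.4
The maximum is at u = 1, v = 9.

u = 1, v = 9, z = 61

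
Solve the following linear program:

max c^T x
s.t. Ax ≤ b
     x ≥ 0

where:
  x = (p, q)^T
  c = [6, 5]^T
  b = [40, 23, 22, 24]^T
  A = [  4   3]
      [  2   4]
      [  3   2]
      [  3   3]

Evaluate the objective at each vertex of the feasible region:
  z(0, 0) = 0
  z(7.333, 0) = 44
  z(6, 2) = 46  ←
  z(4.5, 3.5) = 44.5
  z(0, 5.75) = 28.75
The maximum is at p = 6, q = 2.

p = 6, q = 2, z = 46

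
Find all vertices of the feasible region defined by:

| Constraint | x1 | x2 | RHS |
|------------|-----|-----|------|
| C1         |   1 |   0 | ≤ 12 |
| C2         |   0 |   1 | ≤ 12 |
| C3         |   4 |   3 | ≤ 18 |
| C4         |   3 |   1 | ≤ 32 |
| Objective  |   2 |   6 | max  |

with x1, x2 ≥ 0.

(0, 0), (4.5, 0), (0, 6)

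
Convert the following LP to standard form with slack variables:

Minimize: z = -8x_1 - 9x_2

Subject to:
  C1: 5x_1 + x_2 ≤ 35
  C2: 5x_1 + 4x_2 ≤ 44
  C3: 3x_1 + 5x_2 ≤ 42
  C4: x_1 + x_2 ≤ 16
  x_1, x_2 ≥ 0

min z = -8x_1 - 9x_2

s.t.
  5x_1 + x_2 + s1 = 35
  5x_1 + 4x_2 + s2 = 44
  3x_1 + 5x_2 + s3 = 42
  x_1 + x_2 + s4 = 16
  x_1, x_2, s1, s2, s3, s4 ≥ 0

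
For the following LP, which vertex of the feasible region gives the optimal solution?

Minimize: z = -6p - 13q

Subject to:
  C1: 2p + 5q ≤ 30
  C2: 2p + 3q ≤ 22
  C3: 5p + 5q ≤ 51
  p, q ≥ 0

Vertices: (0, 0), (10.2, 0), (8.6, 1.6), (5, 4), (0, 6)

Evaluate the objective at each vertex of the feasible region:
  z(0, 0) = 0
  z(10.2, 0) = -61.2
  z(8.6, 1.6) = -72.4
  z(5, 4) = -82  ←
  z(0, 6) = -78
The minimum is at p = 5, q = 4.

(5, 4)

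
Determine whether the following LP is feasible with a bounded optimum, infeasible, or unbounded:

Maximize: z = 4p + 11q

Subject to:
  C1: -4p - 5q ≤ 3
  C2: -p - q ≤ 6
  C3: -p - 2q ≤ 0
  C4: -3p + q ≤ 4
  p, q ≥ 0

Unbounded (objective can increase without bound)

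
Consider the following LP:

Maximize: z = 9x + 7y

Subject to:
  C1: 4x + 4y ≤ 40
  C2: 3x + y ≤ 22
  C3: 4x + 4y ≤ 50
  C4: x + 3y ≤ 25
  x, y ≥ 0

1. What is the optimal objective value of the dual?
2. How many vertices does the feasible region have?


1. 82
2. 5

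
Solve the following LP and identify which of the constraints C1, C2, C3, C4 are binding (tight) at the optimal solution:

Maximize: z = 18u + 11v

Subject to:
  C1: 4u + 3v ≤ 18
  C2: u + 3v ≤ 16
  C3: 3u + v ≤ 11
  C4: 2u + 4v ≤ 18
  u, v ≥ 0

At u = 3, v = 2, compute slack b - a·x for each constraint:
  C1: 18 − 18 = 0  (binding)
  C2: 16 − 9 = 7  (slack)
  C3: 11 − 11 = 0  (binding)
  C4: 18 − 14 = 4  (slack)

Optimal: u = 3, v = 2
Binding: C1, C3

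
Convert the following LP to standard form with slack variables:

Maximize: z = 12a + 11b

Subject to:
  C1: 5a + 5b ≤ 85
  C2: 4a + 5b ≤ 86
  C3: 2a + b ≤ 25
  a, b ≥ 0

max z = 12a + 11b

s.t.
  5a + 5b + s1 = 85
  4a + 5b + s2 = 86
  2a + b + s3 = 25
  a, b, s1, s2, s3 ≥ 0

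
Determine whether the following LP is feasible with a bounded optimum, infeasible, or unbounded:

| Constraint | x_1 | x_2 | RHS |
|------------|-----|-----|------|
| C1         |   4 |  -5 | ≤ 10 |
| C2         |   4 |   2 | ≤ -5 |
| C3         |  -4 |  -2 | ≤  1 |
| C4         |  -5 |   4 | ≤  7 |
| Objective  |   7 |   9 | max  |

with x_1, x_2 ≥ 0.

Infeasible (no feasible solution exists)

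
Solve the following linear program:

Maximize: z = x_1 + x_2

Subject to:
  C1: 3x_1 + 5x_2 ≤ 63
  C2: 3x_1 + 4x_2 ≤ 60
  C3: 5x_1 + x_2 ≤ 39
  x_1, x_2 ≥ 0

Evaluate the objective at each vertex of the feasible region:
  z(0, 0) = 0
  z(7.8, 0) = 7.8
  z(6, 9) = 15  ←
  z(0, 12.6) = 12.6
The maximum is at x_1 = 6, x_2 = 9.

x_1 = 6, x_2 = 9, z = 15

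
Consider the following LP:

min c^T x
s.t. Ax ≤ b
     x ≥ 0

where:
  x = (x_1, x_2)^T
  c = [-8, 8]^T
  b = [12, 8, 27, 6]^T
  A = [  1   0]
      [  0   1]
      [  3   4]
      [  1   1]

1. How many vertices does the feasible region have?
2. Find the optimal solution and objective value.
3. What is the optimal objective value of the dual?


1. 3
2. x_1 = 6, x_2 = 0, z = -48
3. -48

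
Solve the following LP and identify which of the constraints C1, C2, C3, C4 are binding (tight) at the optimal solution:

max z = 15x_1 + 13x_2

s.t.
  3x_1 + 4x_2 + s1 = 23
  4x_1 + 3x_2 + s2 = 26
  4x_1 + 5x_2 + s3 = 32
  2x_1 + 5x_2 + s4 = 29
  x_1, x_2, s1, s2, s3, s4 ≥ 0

At x_1 = 5, x_2 = 2, compute slack b - a·x for each constraint:
  C1: 23 − 23 = 0  (binding)
  C2: 26 − 26 = 0  (binding)
  C3: 32 − 30 = 2  (slack)
  C4: 29 − 20 = 9  (slack)

Optimal: x_1 = 5, x_2 = 2
Binding: C1, C2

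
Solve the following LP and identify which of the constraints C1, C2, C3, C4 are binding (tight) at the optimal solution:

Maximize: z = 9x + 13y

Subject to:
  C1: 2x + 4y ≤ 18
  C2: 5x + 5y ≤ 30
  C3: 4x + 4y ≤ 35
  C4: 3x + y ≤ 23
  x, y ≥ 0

At x = 3, y = 3, compute slack b - a·x for each constraint:
  C1: 18 − 18 = 0  (binding)
  C2: 30 − 30 = 0  (binding)
  C3: 35 − 24 = 11  (slack)
  C4: 23 − 12 = 11  (slack)

Optimal: x = 3, y = 3
Binding: C1, C2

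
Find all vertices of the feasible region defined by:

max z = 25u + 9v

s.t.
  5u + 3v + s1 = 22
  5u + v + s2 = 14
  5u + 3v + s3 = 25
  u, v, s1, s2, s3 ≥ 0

(0, 0), (2.8, 0), (2, 4), (0, 7.333)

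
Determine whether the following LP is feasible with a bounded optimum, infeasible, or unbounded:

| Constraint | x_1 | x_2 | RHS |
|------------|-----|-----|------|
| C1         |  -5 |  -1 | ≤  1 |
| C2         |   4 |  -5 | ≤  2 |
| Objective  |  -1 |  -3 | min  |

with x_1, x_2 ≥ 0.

Unbounded (objective can decrease without bound)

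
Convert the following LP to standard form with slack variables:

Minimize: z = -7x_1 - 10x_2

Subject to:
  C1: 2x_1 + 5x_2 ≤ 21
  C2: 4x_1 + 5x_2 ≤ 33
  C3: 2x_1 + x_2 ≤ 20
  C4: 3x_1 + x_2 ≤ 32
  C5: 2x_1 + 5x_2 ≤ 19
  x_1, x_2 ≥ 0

min z = -7x_1 - 10x_2

s.t.
  2x_1 + 5x_2 + s1 = 21
  4x_1 + 5x_2 + s2 = 33
  2x_1 + x_2 + s3 = 20
  3x_1 + x_2 + s4 = 32
  2x_1 + 5x_2 + s5 = 19
  x_1, x_2, s1, s2, s3, s4, s5 ≥ 0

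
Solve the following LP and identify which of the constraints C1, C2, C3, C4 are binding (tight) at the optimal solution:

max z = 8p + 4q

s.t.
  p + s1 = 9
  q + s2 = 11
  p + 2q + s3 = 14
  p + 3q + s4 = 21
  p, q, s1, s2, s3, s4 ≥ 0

At p = 9, q = 2.5, compute slack b - a·x for each constraint:
  C1: 9 − 9 = 0  (binding)
  C2: 11 − 2.5 = 8.5  (slack)
  C3: 14 − 14 = 0  (binding)
  C4: 21 − 16.5 = 4.5  (slack)

Optimal: p = 9, q = 2.5
Binding: C1, C3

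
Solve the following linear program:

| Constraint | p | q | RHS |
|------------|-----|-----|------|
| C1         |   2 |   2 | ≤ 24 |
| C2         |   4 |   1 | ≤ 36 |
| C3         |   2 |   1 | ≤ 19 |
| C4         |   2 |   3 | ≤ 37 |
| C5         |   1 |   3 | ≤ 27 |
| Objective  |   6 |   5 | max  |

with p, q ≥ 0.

Evaluate the objective at each vertex of the feasible region:
  z(0, 0) = 0
  z(9, 0) = 54
  z(8.5, 2) = 61
  z(7, 5) = 67  ←
  z(4.5, 7.5) = 64.5
  z(0, 9) = 45
The maximum is at p = 7, q = 5.

p = 7, q = 5, z = 67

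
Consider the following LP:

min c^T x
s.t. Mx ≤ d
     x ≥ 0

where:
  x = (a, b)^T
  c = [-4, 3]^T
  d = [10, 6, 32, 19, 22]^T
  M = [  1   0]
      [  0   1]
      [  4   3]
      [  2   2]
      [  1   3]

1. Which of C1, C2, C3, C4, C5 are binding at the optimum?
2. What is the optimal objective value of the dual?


1. C3
2. -32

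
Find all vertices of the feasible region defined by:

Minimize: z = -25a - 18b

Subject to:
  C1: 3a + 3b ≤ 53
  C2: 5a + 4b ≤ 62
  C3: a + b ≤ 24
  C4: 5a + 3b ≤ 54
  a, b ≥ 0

(0, 0), (10.8, 0), (6, 8), (0, 15.5)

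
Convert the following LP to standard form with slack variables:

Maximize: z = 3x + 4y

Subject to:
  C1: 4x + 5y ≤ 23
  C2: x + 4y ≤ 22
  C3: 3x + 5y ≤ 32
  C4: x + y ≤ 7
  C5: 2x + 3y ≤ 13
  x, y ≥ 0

max z = 3x + 4y

s.t.
  4x + 5y + s1 = 23
  x + 4y + s2 = 22
  3x + 5y + s3 = 32
  x + y + s4 = 7
  2x + 3y + s5 = 13
  x, y, s1, s2, s3, s4, s5 ≥ 0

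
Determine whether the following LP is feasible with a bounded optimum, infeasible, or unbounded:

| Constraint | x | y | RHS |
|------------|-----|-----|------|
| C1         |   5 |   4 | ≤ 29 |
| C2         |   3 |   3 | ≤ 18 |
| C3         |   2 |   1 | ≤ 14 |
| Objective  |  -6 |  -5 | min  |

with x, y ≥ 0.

Feasible with a bounded optimal solution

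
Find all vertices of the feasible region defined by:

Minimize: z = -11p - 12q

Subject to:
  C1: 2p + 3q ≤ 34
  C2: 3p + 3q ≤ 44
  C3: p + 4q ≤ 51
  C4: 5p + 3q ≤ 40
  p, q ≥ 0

(0, 0), (8, 0), (2, 10), (0, 11.33)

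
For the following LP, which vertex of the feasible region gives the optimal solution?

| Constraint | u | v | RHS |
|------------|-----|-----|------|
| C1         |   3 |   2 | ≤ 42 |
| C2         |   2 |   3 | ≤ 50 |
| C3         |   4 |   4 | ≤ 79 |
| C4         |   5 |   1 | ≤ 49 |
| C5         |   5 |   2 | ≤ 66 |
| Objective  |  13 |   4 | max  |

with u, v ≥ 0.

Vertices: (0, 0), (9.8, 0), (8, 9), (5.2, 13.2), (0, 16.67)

Evaluate the objective at each vertex of the feasible region:
  z(0, 0) = 0
  z(9.8, 0) = 127.4
  z(8, 9) = 140  ←
  z(5.2, 13.2) = 120.4
  z(0, 16.67) = 66.67
The maximum is at u = 8, v = 9.

(8, 9)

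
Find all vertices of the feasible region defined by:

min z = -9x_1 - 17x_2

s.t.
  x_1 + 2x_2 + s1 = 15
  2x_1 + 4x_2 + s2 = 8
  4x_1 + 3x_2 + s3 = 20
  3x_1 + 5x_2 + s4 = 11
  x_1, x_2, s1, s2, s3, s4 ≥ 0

(0, 0), (3.667, 0), (2, 1), (0, 2)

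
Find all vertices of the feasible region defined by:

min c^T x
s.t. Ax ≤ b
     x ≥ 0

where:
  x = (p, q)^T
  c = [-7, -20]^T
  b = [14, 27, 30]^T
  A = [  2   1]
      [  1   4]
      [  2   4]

(0, 0), (7, 0), (4.333, 5.333), (3, 6), (0, 6.75)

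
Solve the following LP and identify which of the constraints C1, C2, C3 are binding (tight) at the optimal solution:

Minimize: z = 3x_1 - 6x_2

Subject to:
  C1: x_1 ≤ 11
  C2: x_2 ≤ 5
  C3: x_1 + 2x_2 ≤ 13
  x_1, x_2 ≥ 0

At x_1 = 0, x_2 = 5, compute slack b - a·x for each constraint:
  C1: 11 − 0 = 11  (slack)
  C2: 5 − 5 = 0  (binding)
  C3: 13 − 10 = 3  (slack)

Optimal: x_1 = 0, x_2 = 5
Binding: C2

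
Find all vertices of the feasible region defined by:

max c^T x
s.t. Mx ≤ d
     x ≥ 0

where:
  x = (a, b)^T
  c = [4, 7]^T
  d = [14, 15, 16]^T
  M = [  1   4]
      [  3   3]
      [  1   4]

(0, 0), (5, 0), (2, 3), (0, 3.5)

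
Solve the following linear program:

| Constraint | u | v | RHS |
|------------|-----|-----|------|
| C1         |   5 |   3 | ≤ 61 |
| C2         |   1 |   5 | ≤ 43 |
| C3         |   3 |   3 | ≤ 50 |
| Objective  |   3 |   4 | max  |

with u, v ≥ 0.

Evaluate the objective at each vertex of the feasible region:
  z(0, 0) = 0
  z(12.2, 0) = 36.6
  z(8, 7) = 52  ←
  z(0, 8.6) = 34.4
The maximum is at u = 8, v = 7.

u = 8, v = 7, z = 52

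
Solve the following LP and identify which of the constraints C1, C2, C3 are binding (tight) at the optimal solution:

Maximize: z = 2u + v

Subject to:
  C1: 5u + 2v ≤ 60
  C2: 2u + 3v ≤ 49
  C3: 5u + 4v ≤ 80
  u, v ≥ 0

At u = 8, v = 10, compute slack b - a·x for each constraint:
  C1: 60 − 60 = 0  (binding)
  C2: 49 − 46 = 3  (slack)
  C3: 80 − 80 = 0  (binding)

Optimal: u = 8, v = 10
Binding: C1, C3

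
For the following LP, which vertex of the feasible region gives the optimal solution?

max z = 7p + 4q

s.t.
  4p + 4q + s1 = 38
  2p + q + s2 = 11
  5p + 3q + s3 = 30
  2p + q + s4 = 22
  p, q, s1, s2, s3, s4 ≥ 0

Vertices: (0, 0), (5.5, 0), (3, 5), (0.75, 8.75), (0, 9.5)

Evaluate the objective at each vertex of the feasible region:
  z(0, 0) = 0
  z(5.5, 0) = 38.5
  z(3, 5) = 41  ←
  z(0.75, 8.75) = 40.25
  z(0, 9.5) = 38
The maximum is at p = 3, q = 5.

(3, 5)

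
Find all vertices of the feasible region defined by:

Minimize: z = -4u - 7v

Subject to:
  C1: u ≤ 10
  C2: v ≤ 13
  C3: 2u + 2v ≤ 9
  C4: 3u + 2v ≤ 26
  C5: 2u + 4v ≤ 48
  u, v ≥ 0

(0, 0), (4.5, 0), (0, 4.5)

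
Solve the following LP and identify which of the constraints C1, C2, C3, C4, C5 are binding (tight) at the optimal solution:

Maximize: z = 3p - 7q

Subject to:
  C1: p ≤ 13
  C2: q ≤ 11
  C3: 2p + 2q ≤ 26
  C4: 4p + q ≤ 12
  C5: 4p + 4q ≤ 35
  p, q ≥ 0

At p = 3, q = 0, compute slack b - a·x for each constraint:
  C1: 13 − 3 = 10  (slack)
  C2: 11 − 0 = 11  (slack)
  C3: 26 − 6 = 20  (slack)
  C4: 12 − 12 = 0  (binding)
  C5: 35 − 12 = 23  (slack)

Optimal: p = 3, q = 0
Binding: C4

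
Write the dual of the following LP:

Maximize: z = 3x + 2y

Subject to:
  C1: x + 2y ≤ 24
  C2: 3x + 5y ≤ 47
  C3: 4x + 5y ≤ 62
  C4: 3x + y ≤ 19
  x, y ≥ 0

Primal max cᵀx s.t. Ax ≤ b, x ≥ 0  →  Dual min bᵀy s.t. Aᵀy ≥ c, y ≥ 0.

Minimize: z = 24y1 + 47y2 + 62y3 + 19y4

Subject to:
  y1 + 3y2 + 4y3 + 3y4 ≥ 3
  2y1 + 5y2 + 5y3 + y4 ≥ 2
  y1, y2, y3, y4 ≥ 0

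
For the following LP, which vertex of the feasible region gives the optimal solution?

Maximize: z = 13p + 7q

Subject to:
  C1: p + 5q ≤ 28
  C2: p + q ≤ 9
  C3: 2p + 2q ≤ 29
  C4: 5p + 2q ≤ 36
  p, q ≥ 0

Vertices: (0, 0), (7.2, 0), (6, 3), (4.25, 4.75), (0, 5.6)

Evaluate the objective at each vertex of the feasible region:
  z(0, 0) = 0
  z(7.2, 0) = 93.6
  z(6, 3) = 99  ←
  z(4.25, 4.75) = 88.5
  z(0, 5.6) = 39.2
The maximum is at p = 6, q = 3.

(6, 3)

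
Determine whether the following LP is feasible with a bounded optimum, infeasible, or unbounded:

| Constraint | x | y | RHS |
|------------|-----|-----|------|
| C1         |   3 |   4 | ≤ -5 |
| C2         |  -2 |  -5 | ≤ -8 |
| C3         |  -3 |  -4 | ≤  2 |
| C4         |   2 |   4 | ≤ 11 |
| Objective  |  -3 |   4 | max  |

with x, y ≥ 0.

Infeasible (no feasible solution exists)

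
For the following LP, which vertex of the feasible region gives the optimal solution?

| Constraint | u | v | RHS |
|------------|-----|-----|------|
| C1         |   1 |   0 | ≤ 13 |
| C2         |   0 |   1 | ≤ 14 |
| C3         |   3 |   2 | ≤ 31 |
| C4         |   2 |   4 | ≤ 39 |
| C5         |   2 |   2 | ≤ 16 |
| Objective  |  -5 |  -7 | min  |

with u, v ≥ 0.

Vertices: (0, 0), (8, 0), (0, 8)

Evaluate the objective at each vertex of the feasible region:
  z(0, 0) = 0
  z(8, 0) = -40
  z(0, 8) = -56  ←
The minimum is at u = 0, v = 8.

(0, 8)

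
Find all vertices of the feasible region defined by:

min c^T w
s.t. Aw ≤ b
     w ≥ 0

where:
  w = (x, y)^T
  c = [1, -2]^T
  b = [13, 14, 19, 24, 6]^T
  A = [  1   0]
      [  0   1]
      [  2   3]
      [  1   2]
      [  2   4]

(0, 0), (3, 0), (0, 1.5)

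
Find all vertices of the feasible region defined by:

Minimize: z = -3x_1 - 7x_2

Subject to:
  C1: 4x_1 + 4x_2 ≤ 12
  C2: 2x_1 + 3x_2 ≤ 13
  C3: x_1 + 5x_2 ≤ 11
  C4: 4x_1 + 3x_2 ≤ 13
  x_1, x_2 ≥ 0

(0, 0), (3, 0), (1, 2), (0, 2.2)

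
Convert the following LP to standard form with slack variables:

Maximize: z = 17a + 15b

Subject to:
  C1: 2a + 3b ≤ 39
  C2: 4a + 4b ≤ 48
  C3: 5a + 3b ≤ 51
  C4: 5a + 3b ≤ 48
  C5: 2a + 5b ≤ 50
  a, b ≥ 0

max z = 17a + 15b

s.t.
  2a + 3b + s1 = 39
  4a + 4b + s2 = 48
  5a + 3b + s3 = 51
  5a + 3b + s4 = 48
  2a + 5b + s5 = 50
  a, b, s1, s2, s3, s4, s5 ≥ 0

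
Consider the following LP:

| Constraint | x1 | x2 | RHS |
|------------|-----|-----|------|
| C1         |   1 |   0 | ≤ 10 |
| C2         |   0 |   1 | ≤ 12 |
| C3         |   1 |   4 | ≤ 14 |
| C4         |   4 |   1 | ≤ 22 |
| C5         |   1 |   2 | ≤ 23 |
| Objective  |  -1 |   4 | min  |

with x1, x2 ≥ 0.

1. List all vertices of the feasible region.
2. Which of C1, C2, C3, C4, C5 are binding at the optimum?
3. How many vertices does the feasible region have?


1. (0, 0), (5.5, 0), (4.933, 2.267), (0, 3.5)
2. C4
3. 4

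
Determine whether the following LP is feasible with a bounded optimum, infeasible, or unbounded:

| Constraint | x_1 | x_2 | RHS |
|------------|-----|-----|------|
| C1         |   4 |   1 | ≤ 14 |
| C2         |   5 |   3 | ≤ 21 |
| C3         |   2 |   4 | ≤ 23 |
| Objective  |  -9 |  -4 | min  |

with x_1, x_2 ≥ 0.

Feasible with a bounded optimal solution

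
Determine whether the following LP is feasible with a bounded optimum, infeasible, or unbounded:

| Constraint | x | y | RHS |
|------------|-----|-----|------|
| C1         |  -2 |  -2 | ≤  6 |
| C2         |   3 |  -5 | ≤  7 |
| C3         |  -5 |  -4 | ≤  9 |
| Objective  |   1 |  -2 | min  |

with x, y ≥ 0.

Unbounded (objective can decrease without bound)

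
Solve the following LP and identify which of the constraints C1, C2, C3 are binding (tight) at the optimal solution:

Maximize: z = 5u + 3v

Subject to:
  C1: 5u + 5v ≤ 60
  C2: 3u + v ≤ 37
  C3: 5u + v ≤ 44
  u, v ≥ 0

At u = 8, v = 4, compute slack b - a·x for each constraint:
  C1: 60 − 60 = 0  (binding)
  C2: 37 − 28 = 9  (slack)
  C3: 44 − 44 = 0  (binding)

Optimal: u = 8, v = 4
Binding: C1, C3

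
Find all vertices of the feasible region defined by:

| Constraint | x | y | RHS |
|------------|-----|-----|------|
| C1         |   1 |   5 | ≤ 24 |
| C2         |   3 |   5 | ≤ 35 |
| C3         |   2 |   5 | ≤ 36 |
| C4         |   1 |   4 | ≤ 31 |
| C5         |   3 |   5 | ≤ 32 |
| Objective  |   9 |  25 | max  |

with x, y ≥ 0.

(0, 0), (10.67, 0), (4, 4), (0, 4.8)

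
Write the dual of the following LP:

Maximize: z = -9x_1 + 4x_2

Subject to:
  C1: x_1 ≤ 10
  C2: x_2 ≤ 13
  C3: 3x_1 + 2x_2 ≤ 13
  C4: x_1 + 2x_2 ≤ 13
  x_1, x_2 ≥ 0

Primal max cᵀx s.t. Ax ≤ b, x ≥ 0  →  Dual min bᵀy s.t. Aᵀy ≥ c, y ≥ 0.

Minimize: z = 10y1 + 13y2 + 13y3 + 13y4

Subject to:
  y1 + 3y3 + y4 ≥ -9
  y2 + 2y3 + 2y4 ≥ 4
  y1, y2, y3, y4 ≥ 0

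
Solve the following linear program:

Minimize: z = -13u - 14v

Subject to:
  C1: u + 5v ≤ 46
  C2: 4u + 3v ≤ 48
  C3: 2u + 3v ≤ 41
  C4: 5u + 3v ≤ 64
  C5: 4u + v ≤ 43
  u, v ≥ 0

Evaluate the objective at each vertex of the feasible region:
  z(0, 0) = 0
  z(10.75, 0) = -139.8
  z(10.12, 2.5) = -166.6
  z(6, 8) = -190  ←
  z(0, 9.2) = -128.8
The minimum is at u = 6, v = 8.

u = 6, v = 8, z = -190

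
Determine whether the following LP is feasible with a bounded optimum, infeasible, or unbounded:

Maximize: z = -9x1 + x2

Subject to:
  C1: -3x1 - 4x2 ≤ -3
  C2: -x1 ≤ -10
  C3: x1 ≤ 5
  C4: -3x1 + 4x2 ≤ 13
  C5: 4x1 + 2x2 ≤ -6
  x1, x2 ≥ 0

Infeasible (no feasible solution exists)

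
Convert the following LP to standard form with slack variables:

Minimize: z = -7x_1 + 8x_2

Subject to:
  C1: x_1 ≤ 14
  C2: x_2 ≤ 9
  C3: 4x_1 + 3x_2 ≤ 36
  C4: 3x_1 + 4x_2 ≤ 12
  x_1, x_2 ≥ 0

min z = -7x_1 + 8x_2

s.t.
  x_1 + s1 = 14
  x_2 + s2 = 9
  4x_1 + 3x_2 + s3 = 36
  3x_1 + 4x_2 + s4 = 12
  x_1, x_2, s1, s2, s3, s4 ≥ 0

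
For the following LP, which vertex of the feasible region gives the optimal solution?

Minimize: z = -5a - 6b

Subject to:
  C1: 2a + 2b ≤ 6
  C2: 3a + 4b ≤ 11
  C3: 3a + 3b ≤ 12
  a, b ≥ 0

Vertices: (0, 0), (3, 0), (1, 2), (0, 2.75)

Evaluate the objective at each vertex of the feasible region:
  z(0, 0) = 0
  z(3, 0) = -15
  z(1, 2) = -17  ←
  z(0, 2.75) = -16.5
The minimum is at a = 1, b = 2.

(1, 2)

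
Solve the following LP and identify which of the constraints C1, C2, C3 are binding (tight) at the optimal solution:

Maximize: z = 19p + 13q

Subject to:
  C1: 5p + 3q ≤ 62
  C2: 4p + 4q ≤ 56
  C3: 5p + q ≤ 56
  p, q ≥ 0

At p = 10, q = 4, compute slack b - a·x for each constraint:
  C1: 62 − 62 = 0  (binding)
  C2: 56 − 56 = 0  (binding)
  C3: 56 − 54 = 2  (slack)

Optimal: p = 10, q = 4
Binding: C1, C2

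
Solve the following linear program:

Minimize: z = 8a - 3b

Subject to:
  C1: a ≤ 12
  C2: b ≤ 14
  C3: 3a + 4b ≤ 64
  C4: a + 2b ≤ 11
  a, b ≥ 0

Evaluate the objective at each vertex of the feasible region:
  z(0, 0) = 0
  z(11, 0) = 88
  z(0, 5.5) = -16.5  ←
The minimum is at a = 0, b = 5.5.

a = 0, b = 5.5, z = -16.5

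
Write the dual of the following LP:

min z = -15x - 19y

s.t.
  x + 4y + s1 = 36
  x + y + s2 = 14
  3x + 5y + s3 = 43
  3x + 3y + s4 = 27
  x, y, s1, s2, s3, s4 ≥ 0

Primal min cᵀx s.t. Ax ≤ b, x ≥ 0  →  Dual max −bᵀy s.t. Aᵀy ≥ −c, y ≥ 0.

Maximize: z = -36y1 - 14y2 - 43y3 - 27y4

Subject to:
  y1 + y2 + 3y3 + 3y4 ≥ 15
  4y1 + y2 + 5y3 + 3y4 ≥ 19
  y1, y2, y3, y4 ≥ 0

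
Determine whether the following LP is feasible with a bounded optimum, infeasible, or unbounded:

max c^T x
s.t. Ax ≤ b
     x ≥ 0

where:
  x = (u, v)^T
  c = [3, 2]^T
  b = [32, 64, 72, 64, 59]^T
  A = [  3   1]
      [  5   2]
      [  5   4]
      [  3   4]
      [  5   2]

Feasible with a bounded optimal solution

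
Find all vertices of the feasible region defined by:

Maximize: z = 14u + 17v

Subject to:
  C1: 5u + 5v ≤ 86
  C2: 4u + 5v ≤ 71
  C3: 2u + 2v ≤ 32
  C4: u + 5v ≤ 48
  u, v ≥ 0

(0, 0), (16, 0), (9, 7), (7.667, 8.067), (0, 9.6)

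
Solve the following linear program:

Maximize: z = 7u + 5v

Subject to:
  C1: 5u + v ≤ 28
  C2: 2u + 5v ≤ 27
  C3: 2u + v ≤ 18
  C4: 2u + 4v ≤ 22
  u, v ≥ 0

Evaluate the objective at each vertex of the feasible region:
  z(0, 0) = 0
  z(5.6, 0) = 39.2
  z(5, 3) = 50  ←
  z(1, 5) = 32
  z(0, 5.4) = 27
The maximum is at u = 5, v = 3.

u = 5, v = 3, z = 50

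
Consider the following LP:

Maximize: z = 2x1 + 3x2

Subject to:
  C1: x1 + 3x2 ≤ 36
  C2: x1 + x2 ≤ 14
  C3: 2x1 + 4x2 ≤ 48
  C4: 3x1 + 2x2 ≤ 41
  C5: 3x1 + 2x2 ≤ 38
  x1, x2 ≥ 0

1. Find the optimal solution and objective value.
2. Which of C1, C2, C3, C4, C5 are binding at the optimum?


1. x1 = 4, x2 = 10, z = 38
2. C2, C3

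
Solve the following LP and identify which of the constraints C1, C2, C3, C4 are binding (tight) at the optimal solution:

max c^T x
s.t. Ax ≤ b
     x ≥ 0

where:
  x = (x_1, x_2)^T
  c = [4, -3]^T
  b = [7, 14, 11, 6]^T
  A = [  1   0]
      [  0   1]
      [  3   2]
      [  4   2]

At x_1 = 1.5, x_2 = 0, compute slack b - a·x for each constraint:
  C1: 7 − 1.5 = 5.5  (slack)
  C2: 14 − 0 = 14  (slack)
  C3: 11 − 4.5 = 6.5  (slack)
  C4: 6 − 6 = 0  (binding)

Optimal: x_1 = 1.5, x_2 = 0
Binding: C4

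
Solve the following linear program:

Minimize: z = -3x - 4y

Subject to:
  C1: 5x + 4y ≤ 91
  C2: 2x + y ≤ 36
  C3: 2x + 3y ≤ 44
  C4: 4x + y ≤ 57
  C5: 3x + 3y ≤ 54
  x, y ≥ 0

Evaluate the objective at each vertex of the feasible region:
  z(0, 0) = 0
  z(14.25, 0) = -42.75
  z(13, 5) = -59
  z(10, 8) = -62  ←
  z(0, 14.67) = -58.67
The minimum is at x = 10, y = 8.

x = 10, y = 8, z = -62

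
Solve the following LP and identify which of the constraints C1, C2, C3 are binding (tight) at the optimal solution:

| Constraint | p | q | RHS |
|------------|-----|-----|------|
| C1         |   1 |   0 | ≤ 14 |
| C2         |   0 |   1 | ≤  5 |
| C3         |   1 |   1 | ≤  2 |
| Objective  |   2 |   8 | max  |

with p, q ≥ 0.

At p = 0, q = 2, compute slack b - a·x for each constraint:
  C1: 14 − 0 = 14  (slack)
  C2: 5 − 2 = 3  (slack)
  C3: 2 − 2 = 0  (binding)

Optimal: p = 0, q = 2
Binding: C3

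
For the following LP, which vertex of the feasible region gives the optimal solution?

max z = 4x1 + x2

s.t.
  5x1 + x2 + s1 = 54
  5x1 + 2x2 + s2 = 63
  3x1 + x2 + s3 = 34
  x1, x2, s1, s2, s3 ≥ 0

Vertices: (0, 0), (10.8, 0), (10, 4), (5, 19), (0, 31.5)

Evaluate the objective at each vertex of the feasible region:
  z(0, 0) = 0
  z(10.8, 0) = 43.2
  z(10, 4) = 44  ←
  z(5, 19) = 39
  z(0, 31.5) = 31.5
The maximum is at x1 = 10, x2 = 4.

(10, 4)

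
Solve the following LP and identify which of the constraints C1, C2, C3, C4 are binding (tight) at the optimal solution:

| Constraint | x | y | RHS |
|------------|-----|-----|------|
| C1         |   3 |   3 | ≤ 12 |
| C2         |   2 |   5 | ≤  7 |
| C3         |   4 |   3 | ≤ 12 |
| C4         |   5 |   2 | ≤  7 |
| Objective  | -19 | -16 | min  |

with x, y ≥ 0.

At x = 1, y = 1, compute slack b - a·x for each constraint:
  C1: 12 − 6 = 6  (slack)
  C2: 7 − 7 = 0  (binding)
  C3: 12 − 7 = 5  (slack)
  C4: 7 − 7 = 0  (binding)

Optimal: x = 1, y = 1
Binding: C2, C4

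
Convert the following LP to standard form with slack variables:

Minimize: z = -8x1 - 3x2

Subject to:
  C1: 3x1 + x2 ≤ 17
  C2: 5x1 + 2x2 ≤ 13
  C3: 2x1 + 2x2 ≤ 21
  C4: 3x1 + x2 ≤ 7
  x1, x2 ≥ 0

min z = -8x1 - 3x2

s.t.
  3x1 + x2 + s1 = 17
  5x1 + 2x2 + s2 = 13
  2x1 + 2x2 + s3 = 21
  3x1 + x2 + s4 = 7
  x1, x2, s1, s2, s3, s4 ≥ 0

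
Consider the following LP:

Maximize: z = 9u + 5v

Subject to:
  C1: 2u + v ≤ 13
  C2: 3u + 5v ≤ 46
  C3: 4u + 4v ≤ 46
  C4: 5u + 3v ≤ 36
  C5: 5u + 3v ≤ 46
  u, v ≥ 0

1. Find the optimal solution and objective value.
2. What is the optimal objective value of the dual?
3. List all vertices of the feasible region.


1. u = 3, v = 7, z = 62
2. 62
3. (0, 0), (6.5, 0), (3, 7), (2.625, 7.625), (0, 9.2)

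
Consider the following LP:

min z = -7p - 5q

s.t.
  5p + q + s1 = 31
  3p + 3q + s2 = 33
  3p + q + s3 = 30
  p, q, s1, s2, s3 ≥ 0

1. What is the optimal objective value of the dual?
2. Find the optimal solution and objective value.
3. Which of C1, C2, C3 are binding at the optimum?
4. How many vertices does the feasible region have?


1. -65
2. p = 5, q = 6, z = -65
3. C1, C2
4. 4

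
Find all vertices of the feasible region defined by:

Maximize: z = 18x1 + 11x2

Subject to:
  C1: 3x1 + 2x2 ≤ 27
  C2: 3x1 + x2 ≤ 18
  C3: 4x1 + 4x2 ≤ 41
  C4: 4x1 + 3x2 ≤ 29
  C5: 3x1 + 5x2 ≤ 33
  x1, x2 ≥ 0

(0, 0), (6, 0), (5, 3), (4.182, 4.091), (0, 6.6)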